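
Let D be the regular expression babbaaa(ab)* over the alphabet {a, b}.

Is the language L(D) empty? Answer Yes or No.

The string babbaaa matches the expression, so it belongs to L(D).
Since L(D) contains at least one string, it is not empty.

No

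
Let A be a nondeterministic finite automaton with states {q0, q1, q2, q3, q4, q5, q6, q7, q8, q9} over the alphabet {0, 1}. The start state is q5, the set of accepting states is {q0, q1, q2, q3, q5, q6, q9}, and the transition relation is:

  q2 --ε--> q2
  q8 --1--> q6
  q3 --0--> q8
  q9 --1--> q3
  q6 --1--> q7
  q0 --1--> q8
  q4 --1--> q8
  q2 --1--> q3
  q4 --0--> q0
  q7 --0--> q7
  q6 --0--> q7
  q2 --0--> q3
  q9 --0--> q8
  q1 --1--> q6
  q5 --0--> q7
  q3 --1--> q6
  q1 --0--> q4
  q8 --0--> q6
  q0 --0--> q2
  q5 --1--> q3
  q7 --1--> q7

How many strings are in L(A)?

5

The useful subgraph on states {q3, q5, q6, q8} is acyclic, so L(A) is finite; the longest accepting path visits 4 useful states, giving maximum string length 3.
Counting accepting paths from q5 by length: 1 of length 0, 1 of length 1, 1 of length 2, 2 of length 3. Total 5.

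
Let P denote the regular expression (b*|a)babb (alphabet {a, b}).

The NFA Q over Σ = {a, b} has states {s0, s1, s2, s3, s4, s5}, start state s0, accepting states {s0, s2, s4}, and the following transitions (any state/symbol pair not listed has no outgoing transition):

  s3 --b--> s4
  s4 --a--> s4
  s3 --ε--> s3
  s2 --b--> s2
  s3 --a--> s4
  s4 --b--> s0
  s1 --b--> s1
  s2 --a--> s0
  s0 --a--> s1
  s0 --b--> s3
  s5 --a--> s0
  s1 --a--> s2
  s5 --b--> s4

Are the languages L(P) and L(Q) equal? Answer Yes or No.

No

The string babb is accepted by P but rejected by Q.
So L(P) ≠ L(Q).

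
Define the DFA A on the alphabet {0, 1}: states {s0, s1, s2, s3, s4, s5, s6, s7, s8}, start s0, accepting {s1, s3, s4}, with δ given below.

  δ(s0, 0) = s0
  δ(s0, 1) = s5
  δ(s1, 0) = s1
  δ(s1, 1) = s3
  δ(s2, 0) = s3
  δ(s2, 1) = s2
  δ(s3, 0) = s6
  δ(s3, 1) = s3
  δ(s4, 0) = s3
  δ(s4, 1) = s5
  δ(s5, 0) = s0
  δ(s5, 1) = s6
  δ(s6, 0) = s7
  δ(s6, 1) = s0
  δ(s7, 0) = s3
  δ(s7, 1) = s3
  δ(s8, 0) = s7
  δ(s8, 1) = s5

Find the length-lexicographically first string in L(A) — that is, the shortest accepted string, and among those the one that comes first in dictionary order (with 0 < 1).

A breadth-first search from s0 reaches an accepting state first via the path s0 → s5 → s6 → s7 → s3 on input 1100.
No string of length < 4 is accepted (BFS exhausts all shorter strings without reaching an accepting state), and 1100 is the lexicographically least accepting string of length 4.

1100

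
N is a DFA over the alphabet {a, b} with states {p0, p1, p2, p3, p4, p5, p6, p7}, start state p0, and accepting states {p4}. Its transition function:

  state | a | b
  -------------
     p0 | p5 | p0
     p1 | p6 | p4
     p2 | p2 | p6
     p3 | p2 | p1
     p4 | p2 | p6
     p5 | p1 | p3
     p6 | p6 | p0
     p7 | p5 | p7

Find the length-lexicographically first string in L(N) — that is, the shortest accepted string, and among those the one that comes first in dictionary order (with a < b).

A breadth-first search from p0 reaches an accepting state first via the path p0 → p5 → p1 → p4 on input aab.
No string of length < 3 is accepted (BFS exhausts all shorter strings without reaching an accepting state), and aab is the lexicographically least accepting string of length 3.

aab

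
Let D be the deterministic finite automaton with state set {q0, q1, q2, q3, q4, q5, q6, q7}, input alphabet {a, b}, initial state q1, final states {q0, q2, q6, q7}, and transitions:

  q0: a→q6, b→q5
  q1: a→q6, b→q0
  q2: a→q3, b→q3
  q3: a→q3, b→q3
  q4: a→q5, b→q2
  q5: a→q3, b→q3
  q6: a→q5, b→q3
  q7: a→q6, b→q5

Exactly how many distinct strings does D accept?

3

The useful subgraph on states {q0, q1, q6} is acyclic, so L(D) is finite; the longest accepting path visits 3 useful states, giving maximum string length 2.
Counting accepting paths from q1 by length: 2 of length 1, 1 of length 2. Total 3.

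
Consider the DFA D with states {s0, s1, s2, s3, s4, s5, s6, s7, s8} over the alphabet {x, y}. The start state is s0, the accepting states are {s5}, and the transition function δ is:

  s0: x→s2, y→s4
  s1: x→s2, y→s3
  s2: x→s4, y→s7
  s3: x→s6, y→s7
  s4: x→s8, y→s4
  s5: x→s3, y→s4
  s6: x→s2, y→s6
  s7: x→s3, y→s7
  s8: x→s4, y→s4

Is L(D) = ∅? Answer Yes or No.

The states reachable from the start state are {s0, s2, s3, s4, s6, s7, s8}.
None of the accepting states {s5} is reachable, so no string is accepted and L(D) = ∅.

Yes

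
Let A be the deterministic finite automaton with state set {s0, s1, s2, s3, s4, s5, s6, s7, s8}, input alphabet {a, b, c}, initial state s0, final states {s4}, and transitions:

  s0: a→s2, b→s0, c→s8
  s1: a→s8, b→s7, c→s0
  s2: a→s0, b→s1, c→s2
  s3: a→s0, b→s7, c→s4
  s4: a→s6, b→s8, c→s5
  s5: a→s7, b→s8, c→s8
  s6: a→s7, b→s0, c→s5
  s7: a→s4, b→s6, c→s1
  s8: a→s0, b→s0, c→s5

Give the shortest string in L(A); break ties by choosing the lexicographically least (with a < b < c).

abba

A breadth-first search from s0 reaches an accepting state first via the path s0 → s2 → s1 → s7 → s4 on input abba.
No string of length < 4 is accepted (BFS exhausts all shorter strings without reaching an accepting state), and abba is the lexicographically least accepting string of length 4.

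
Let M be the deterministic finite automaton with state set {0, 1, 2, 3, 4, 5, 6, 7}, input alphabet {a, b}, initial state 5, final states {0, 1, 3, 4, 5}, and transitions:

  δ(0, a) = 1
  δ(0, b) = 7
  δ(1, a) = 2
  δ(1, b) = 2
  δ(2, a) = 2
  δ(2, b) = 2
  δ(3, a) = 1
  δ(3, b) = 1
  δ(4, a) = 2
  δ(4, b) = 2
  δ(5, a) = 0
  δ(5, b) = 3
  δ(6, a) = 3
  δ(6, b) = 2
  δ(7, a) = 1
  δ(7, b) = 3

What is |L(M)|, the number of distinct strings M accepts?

10

The useful subgraph on states {0, 1, 3, 5, 7} is acyclic, so L(M) is finite; the longest accepting path visits 5 useful states, giving maximum string length 4.
Counting accepting paths from 5 by length: 1 of length 0, 2 of length 1, 3 of length 2, 2 of length 3, 2 of length 4. Total 10.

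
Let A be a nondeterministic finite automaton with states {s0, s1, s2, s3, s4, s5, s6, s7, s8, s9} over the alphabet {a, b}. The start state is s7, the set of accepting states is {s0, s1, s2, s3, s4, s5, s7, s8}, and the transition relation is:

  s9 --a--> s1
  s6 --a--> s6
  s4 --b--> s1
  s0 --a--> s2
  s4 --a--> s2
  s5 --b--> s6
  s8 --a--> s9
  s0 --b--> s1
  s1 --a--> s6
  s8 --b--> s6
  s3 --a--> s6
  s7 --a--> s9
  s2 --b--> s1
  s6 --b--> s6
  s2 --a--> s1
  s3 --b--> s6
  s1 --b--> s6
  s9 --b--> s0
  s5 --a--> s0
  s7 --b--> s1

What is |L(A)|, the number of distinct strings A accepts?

The useful subgraph on states {s0, s1, s2, s7, s9} is acyclic, so L(A) is finite; the longest accepting path visits 5 useful states, giving maximum string length 4.
Counting accepting paths from s7 by length: 1 of length 0, 1 of length 1, 2 of length 2, 2 of length 3, 2 of length 4. Total 8.

8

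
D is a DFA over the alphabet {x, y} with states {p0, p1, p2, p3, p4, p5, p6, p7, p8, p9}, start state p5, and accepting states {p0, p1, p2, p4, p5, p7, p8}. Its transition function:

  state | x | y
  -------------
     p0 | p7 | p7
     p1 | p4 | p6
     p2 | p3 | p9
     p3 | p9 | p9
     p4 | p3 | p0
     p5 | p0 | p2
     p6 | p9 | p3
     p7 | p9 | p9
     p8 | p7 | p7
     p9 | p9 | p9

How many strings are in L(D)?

5

The useful subgraph on states {p0, p2, p5, p7} is acyclic, so L(D) is finite; the longest accepting path visits 3 useful states, giving maximum string length 2.
Counting accepting paths from p5 by length: 1 of length 0, 2 of length 1, 2 of length 2. Total 5.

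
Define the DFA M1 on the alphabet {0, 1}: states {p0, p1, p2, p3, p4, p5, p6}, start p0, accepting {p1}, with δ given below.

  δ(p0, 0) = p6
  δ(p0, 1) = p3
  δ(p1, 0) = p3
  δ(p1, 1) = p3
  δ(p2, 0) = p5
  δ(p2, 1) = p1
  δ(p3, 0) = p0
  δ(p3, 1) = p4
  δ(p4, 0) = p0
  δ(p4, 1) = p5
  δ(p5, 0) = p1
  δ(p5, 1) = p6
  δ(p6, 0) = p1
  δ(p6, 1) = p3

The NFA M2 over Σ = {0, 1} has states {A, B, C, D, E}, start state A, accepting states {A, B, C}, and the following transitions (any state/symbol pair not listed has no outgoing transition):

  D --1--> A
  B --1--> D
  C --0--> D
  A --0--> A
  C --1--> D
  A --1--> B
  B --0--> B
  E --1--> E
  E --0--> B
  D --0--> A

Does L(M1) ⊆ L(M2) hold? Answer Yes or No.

Yes

Exploring the product automaton M1 × M2 from the start pair (p0, A), following both machines on each input symbol, reaches 16 state pairs: (p0, A), (p6, A), (p3, B), (p1, A), (p0, B), (p4, D), (p3, A), (p6, B), (p3, D), (p5, A), (p4, B), (p1, B), (p4, A), (p5, D), (p5, B), (p6, D).
M1 accepts in {p1} and M2 accepts in {A, B, C}. The reachable pairs whose M1-component is accepting are (p1, A), (p1, B); in each of them the M2-component is accepting too, so the product for L(M1) \ L(M2) (M1-component accepting, M2-component rejecting) has no reachable accepting pair and the difference is empty.
Hence every string in L(M1) is also in L(M2).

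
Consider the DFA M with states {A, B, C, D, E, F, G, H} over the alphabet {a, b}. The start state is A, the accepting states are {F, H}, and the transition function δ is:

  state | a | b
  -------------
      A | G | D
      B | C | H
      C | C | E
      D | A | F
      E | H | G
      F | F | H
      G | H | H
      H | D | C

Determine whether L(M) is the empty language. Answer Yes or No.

The string aa is accepted: the run A → G → H ends in the accepting state H.
Since at least one string is accepted, L(M) is not empty.

No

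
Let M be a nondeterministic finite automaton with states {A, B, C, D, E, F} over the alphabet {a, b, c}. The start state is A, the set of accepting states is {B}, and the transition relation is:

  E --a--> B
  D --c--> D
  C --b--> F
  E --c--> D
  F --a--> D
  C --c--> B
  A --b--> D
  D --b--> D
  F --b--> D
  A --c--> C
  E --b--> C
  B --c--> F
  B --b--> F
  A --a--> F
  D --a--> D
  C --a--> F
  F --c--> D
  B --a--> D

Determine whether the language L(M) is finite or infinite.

finite

The useful states (reachable from A and able to reach an accepting state) are {A, B, C}.
Restricted to these states the transition graph has no cycle, so every accepting path has bounded length and L is finite.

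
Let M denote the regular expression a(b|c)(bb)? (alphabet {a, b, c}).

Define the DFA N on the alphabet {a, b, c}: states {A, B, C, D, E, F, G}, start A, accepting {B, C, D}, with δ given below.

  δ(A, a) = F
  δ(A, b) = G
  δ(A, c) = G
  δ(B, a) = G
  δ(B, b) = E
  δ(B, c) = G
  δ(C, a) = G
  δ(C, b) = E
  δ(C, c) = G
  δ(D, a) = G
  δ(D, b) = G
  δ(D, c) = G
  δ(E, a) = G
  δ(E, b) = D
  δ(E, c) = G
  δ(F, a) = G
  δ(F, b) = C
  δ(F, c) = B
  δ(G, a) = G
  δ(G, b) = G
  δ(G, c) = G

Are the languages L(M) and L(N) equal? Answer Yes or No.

Converting the expression M to a DFA (subset construction, then merging equivalent states) gives the minimal DFA with states {m0, m1, m2, m3, m4, m5}, start state m0, accepting states {m3, m5} and transitions m0: a→m1, b→m2, c→m2; m1: a→m2, b→m3, c→m3; m2: a→m2, b→m2, c→m2; m3: a→m2, b→m4, c→m2; m4: a→m2, b→m5, c→m2; m5: a→m2, b→m2, c→m2.
Exploring the product automaton M × N from the start pair (m0, A), following both machines on each input symbol, reaches 7 state pairs: (m0, A), (m1, F), (m2, G), (m3, C), (m3, B), (m4, E), (m5, D).
M accepts in {m3, m5} and N accepts in {B, C, D}. In every reachable pair the two components are either both accepting — (m3, C), (m3, B), (m5, D) — or both non-accepting, so no string is accepted by exactly one of the machines: L(M) \ L(N) and L(N) \ L(M) are both empty.
Hence every string is accepted by M iff it is accepted by N, and the two languages coincide.

Yes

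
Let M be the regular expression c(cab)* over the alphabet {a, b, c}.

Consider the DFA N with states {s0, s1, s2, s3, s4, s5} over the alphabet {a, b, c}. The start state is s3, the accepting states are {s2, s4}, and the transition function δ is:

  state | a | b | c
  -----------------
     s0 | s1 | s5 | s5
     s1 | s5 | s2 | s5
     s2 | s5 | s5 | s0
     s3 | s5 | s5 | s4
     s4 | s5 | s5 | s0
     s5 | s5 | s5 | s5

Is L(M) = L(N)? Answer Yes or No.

Yes

Converting the expression M to a DFA (subset construction, then merging equivalent states) gives the minimal DFA with states {m0, m1, m2, m3, m4}, start state m0, accepting states {m2} and transitions m0: a→m1, b→m1, c→m2; m1: a→m1, b→m1, c→m1; m2: a→m1, b→m1, c→m3; m3: a→m4, b→m1, c→m1; m4: a→m1, b→m2, c→m1.
Exploring the product automaton M × N from the start pair (m0, s3), following both machines on each input symbol, reaches 6 state pairs: (m0, s3), (m1, s5), (m2, s4), (m3, s0), (m4, s1), (m2, s2).
M accepts in {m2} and N accepts in {s2, s4}. In every reachable pair the two components are either both accepting — (m2, s4), (m2, s2) — or both non-accepting, so no string is accepted by exactly one of the machines: L(M) \ L(N) and L(N) \ L(M) are both empty.
Hence every string is accepted by M iff it is accepted by N, and the two languages coincide.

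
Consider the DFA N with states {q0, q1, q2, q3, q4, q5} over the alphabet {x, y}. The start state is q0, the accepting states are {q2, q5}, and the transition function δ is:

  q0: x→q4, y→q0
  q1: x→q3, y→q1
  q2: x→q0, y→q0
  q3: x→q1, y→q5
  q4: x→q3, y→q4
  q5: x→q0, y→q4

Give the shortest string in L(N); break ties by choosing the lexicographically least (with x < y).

A breadth-first search from q0 reaches an accepting state first via the path q0 → q4 → q3 → q5 on input xxy.
No string of length < 3 is accepted (BFS exhausts all shorter strings without reaching an accepting state), and xxy is the lexicographically least accepting string of length 3.

xxy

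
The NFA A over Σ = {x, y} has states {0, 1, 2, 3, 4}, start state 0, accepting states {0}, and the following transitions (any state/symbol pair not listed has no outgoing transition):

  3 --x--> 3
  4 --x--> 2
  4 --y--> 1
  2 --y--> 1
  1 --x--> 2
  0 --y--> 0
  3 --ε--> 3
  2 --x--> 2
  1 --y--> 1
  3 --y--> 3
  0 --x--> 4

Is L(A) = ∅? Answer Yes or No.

No

The empty string ε is accepted: the run 0 ends in the accepting state 0.
Since at least one string is accepted, L(A) is not empty.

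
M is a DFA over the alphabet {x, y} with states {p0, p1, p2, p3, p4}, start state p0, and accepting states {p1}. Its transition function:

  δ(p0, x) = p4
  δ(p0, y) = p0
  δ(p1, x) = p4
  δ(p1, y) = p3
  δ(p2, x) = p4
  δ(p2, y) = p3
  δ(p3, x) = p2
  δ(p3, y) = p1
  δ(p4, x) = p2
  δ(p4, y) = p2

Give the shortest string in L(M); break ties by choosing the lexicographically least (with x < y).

xxyy

A breadth-first search from p0 reaches an accepting state first via the path p0 → p4 → p2 → p3 → p1 on input xxyy.
No string of length < 4 is accepted (BFS exhausts all shorter strings without reaching an accepting state), and xxyy is the lexicographically least accepting string of length 4.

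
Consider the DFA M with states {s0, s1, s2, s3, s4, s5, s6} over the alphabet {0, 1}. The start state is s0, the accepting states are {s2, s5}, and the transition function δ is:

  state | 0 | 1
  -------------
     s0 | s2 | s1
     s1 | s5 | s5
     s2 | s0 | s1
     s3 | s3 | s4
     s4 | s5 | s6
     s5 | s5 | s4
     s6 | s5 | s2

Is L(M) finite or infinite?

infinite

State s5 is reachable from the start and can reach an accepting state, and it lies on the cycle s5 → s4 → s5.
Traversing that cycle any number of times yields accepted strings of unbounded length, so the language is infinite.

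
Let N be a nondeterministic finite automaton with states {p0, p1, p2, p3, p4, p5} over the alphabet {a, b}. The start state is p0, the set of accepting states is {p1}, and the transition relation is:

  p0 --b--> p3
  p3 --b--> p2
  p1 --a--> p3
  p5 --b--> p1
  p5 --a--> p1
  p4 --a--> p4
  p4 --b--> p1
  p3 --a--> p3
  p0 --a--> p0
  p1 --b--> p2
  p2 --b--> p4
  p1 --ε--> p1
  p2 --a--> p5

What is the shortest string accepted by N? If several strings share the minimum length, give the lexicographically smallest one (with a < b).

A breadth-first search from p0 reaches an accepting state first via the path p0 → p3 → p2 → p5 → p1 on input bbaa.
No string of length < 4 is accepted (BFS exhausts all shorter strings without reaching an accepting state), and bbaa is the lexicographically least accepting string of length 4.

bbaa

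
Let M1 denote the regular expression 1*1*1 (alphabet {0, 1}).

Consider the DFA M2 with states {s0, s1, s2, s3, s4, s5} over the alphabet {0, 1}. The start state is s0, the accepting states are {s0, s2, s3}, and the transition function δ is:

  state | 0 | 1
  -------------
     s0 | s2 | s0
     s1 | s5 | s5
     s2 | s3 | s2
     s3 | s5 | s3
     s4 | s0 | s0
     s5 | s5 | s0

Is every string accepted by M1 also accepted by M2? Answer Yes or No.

Converting the expression M1 to a DFA (subset construction, then merging equivalent states) gives the minimal DFA with states {r0, r1, r2}, start state r0, accepting states {r2} and transitions r0: 0→r1, 1→r2; r1: 0→r1, 1→r1; r2: 0→r1, 1→r2.
Exploring the product automaton M1 × M2 from the start pair (r0, s0), following both machines on each input symbol, reaches 6 state pairs: (r0, s0), (r1, s2), (r2, s0), (r1, s3), (r1, s5), (r1, s0).
M1 accepts in {r2} and M2 accepts in {s0, s2, s3}. The reachable pairs whose M1-component is accepting are (r2, s0); in each of them the M2-component is accepting too, so the product for L(M1) \ L(M2) (M1-component accepting, M2-component rejecting) has no reachable accepting pair and the difference is empty.
Hence every string in L(M1) is also in L(M2).

Yes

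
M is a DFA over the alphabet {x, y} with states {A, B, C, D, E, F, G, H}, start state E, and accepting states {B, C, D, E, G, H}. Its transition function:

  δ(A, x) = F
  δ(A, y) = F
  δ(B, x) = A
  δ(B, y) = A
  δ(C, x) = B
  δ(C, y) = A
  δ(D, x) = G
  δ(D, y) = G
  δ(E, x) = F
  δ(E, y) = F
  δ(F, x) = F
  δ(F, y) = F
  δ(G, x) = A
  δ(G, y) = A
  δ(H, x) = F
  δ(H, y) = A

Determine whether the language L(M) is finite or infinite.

finite

The useful states (reachable from E and able to reach an accepting state) are {E}.
Restricted to these states the transition graph has no cycle, so every accepting path has bounded length and L is finite.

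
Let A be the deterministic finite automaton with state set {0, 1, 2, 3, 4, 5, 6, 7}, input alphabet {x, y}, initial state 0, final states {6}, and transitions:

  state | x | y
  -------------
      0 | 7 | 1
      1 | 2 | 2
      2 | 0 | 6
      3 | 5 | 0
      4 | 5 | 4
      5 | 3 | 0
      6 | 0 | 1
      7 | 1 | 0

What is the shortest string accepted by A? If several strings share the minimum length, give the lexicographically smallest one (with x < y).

yxy

A breadth-first search from 0 reaches an accepting state first via the path 0 → 1 → 2 → 6 on input yxy.
No string of length < 3 is accepted (BFS exhausts all shorter strings without reaching an accepting state), and yxy is the lexicographically least accepting string of length 3.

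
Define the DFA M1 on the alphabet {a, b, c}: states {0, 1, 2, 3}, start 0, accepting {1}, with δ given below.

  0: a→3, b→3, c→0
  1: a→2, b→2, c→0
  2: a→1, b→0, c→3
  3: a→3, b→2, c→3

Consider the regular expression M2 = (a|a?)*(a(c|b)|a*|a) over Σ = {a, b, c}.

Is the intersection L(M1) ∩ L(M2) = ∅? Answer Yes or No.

Yes

Converting the expression M2 to a DFA (subset construction, then merging equivalent states) gives the minimal DFA with states {r0, r1, r2, r3}, start state r0, accepting states {r0, r1, r3} and transitions r0: a→r1, b→r2, c→r2; r1: a→r1, b→r3, c→r3; r2: a→r2, b→r2, c→r2; r3: a→r2, b→r2, c→r2.
Exploring the product automaton M1 × M2 from the start pair (0, r0), following both machines on each input symbol, reaches 8 state pairs: (0, r0), (3, r1), (3, r2), (0, r2), (2, r3), (3, r3), (2, r2), (1, r2).
M1 accepts in {1} and M2 accepts in {r0, r1, r3}; no reachable pair has both components accepting, so no string drives both machines to acceptance simultaneously and L(M1) ∩ L(M2) = ∅.
So no string is accepted by both, and the intersection is empty.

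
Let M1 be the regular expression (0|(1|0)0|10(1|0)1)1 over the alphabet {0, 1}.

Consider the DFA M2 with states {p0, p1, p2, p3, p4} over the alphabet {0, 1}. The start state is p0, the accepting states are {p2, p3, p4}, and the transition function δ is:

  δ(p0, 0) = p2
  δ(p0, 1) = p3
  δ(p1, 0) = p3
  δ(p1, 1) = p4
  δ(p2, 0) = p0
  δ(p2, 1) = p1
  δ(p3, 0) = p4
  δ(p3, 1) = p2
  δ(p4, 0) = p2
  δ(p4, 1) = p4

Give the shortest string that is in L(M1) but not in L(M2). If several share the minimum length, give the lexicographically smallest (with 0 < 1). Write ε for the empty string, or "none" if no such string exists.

The string 01 is accepted by M1 but not by M2.
No shorter string lies in the difference, and 01 is the lexicographically first length-2 string in L(M1) \ L(M2).

01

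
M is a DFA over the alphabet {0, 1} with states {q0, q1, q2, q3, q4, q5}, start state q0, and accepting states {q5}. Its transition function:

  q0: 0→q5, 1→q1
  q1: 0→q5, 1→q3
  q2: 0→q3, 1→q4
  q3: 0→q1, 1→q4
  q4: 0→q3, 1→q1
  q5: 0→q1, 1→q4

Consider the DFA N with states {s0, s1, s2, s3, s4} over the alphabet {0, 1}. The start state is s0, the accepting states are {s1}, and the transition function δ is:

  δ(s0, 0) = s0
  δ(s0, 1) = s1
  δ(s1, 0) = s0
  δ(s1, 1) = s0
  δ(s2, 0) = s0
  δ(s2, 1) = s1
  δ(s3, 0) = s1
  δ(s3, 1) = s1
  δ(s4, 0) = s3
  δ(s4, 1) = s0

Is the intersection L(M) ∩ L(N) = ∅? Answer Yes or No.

Yes

Exploring the product automaton M × N from the start pair (q0, s0), following both machines on each input symbol, reaches 8 state pairs: (q0, s0), (q5, s0), (q1, s1), (q1, s0), (q4, s1), (q3, s0), (q3, s1), (q4, s0).
M accepts in {q5} and N accepts in {s1}; no reachable pair has both components accepting, so no string drives both machines to acceptance simultaneously and L(M) ∩ L(N) = ∅.
So no string is accepted by both, and the intersection is empty.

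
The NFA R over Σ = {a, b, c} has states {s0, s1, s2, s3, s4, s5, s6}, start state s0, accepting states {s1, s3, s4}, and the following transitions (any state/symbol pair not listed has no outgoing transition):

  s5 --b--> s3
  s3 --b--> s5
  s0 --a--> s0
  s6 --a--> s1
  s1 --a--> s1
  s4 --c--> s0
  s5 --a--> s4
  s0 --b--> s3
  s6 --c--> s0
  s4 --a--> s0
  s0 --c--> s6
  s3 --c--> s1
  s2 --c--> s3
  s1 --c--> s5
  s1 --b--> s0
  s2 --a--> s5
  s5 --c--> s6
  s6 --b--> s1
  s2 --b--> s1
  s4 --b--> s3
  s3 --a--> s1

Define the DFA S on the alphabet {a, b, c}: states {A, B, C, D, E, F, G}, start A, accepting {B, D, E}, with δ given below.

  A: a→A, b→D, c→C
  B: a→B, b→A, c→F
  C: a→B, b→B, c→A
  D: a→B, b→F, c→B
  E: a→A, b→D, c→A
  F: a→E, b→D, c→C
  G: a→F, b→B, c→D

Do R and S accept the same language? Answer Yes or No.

Yes

Exploring the product automaton R × S from the start pair (s0, A), following both machines on each input symbol, reaches 6 state pairs: (s0, A), (s3, D), (s6, C), (s1, B), (s5, F), (s4, E).
R accepts in {s1, s3, s4} and S accepts in {B, D, E}. In every reachable pair the two components are either both accepting — (s3, D), (s1, B), (s4, E) — or both non-accepting, so no string is accepted by exactly one of the machines: L(R) \ L(S) and L(S) \ L(R) are both empty.
Hence every string is accepted by R iff it is accepted by S, and the two languages coincide.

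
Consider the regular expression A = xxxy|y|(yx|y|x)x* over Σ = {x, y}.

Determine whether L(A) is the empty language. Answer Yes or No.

No

The string x matches the expression, so it belongs to L(A).
Since L(A) contains at least one string, it is not empty.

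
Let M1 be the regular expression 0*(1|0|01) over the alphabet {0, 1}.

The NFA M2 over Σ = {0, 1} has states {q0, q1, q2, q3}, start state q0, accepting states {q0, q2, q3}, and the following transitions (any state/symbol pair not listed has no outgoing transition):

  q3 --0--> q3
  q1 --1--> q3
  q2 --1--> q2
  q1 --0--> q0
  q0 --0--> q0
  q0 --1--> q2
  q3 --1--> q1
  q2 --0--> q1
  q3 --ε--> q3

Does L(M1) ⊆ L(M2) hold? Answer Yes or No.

Yes

Converting the expression M1 to a DFA (subset construction, then merging equivalent states) gives the minimal DFA with states {r0, r1, r2, r3}, start state r0, accepting states {r1, r2} and transitions r0: 0→r1, 1→r2; r1: 0→r1, 1→r2; r2: 0→r3, 1→r3; r3: 0→r3, 1→r3.
Exploring the product automaton M1 × M2 from the start pair (r0, q0), following both machines on each input symbol, reaches 7 state pairs: (r0, q0), (r1, q0), (r2, q2), (r3, q1), (r3, q2), (r3, q0), (r3, q3).
M1 accepts in {r1, r2} and M2 accepts in {q0, q2, q3}. The reachable pairs whose M1-component is accepting are (r1, q0), (r2, q2); in each of them the M2-component is accepting too, so the product for L(M1) \ L(M2) (M1-component accepting, M2-component rejecting) has no reachable accepting pair and the difference is empty.
Hence every string in L(M1) is also in L(M2).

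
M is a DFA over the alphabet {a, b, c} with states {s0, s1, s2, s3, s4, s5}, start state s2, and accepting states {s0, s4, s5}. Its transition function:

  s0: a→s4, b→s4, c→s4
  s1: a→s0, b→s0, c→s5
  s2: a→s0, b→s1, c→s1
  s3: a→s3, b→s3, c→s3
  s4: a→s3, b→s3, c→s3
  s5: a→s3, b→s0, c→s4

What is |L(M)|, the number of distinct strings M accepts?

32

The useful subgraph on states {s0, s1, s2, s4, s5} is acyclic, so L(M) is finite; the longest accepting path visits 5 useful states, giving maximum string length 4.
Counting accepting paths from s2 by length: 1 of length 1, 9 of length 2, 16 of length 3, 6 of length 4. Total 32.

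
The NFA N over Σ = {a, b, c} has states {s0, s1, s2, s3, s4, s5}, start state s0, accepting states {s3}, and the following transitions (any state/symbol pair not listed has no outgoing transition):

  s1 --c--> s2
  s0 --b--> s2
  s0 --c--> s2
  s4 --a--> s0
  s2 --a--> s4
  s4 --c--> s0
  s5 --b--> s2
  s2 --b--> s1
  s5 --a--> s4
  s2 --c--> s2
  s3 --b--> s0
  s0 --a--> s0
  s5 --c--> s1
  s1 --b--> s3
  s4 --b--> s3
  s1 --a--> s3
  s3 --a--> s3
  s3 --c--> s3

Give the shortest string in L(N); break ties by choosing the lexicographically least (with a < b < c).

A breadth-first search from s0 reaches an accepting state first via the path s0 → s2 → s4 → s3 on input bab.
No string of length < 3 is accepted (BFS exhausts all shorter strings without reaching an accepting state), and bab is the lexicographically least accepting string of length 3.

bab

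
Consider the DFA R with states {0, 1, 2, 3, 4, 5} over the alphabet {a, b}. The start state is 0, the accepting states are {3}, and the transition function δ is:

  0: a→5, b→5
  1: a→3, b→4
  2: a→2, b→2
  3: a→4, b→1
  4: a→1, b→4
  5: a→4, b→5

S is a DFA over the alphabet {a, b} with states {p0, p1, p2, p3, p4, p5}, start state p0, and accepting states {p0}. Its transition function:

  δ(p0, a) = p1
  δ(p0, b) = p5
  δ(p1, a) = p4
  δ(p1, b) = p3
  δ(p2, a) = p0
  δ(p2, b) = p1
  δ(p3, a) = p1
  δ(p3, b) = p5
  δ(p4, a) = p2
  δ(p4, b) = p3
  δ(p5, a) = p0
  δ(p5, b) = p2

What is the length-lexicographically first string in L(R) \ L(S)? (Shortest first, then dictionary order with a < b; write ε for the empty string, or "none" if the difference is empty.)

The string baaa is accepted by R but not by S.
No shorter string lies in the difference, and baaa is the lexicographically first length-4 string in L(R) \ L(S).

baaa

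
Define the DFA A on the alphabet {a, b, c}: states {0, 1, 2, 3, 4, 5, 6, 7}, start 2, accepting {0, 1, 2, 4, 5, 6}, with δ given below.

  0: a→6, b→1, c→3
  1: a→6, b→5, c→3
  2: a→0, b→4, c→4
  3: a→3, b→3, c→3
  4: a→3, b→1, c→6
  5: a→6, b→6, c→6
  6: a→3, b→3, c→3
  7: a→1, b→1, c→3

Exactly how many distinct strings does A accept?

The useful subgraph on states {0, 1, 2, 4, 5, 6} is acyclic, so L(A) is finite; the longest accepting path visits 5 useful states, giving maximum string length 4.
Counting accepting paths from 2 by length: 1 of length 0, 3 of length 1, 6 of length 2, 6 of length 3, 9 of length 4. Total 25.

25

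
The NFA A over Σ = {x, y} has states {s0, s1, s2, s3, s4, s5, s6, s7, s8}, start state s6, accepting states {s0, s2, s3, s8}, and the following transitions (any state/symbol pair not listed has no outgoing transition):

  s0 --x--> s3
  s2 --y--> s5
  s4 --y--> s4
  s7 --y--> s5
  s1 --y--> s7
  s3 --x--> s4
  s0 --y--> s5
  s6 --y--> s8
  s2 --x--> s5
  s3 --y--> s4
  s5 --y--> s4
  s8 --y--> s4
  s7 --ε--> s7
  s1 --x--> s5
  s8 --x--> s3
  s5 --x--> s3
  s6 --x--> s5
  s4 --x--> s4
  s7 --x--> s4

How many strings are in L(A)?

The useful subgraph on states {s3, s5, s6, s8} is acyclic, so L(A) is finite; the longest accepting path visits 3 useful states, giving maximum string length 2.
Counting accepting paths from s6 by length: 1 of length 1, 2 of length 2. Total 3.

3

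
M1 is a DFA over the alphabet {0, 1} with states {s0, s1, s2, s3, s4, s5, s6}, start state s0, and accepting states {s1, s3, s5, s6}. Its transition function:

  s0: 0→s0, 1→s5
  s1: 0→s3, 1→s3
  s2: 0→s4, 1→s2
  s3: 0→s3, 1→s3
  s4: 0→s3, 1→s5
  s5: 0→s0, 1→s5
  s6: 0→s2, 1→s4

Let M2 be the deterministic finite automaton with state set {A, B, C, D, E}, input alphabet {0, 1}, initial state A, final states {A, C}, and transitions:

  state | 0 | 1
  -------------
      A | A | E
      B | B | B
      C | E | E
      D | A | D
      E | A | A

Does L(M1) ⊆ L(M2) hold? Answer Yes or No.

No

The string 1 is in L(M1) but not in L(M2).
So L(M1) ⊄ L(M2).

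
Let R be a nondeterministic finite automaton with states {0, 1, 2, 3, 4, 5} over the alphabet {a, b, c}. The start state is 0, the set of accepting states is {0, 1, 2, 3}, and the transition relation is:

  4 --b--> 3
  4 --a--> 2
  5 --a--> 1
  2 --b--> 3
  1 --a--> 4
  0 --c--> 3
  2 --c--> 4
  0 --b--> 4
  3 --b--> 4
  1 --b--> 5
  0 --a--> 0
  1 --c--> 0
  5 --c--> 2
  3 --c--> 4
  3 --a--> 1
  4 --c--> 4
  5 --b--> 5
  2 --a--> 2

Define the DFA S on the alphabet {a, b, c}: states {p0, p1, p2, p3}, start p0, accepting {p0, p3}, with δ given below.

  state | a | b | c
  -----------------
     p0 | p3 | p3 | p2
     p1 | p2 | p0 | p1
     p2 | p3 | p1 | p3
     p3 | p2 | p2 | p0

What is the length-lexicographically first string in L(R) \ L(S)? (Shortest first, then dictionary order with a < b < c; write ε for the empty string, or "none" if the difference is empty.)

The string c is accepted by R but not by S.
No shorter string lies in the difference, and c is the lexicographically first length-1 string in L(R) \ L(S).

c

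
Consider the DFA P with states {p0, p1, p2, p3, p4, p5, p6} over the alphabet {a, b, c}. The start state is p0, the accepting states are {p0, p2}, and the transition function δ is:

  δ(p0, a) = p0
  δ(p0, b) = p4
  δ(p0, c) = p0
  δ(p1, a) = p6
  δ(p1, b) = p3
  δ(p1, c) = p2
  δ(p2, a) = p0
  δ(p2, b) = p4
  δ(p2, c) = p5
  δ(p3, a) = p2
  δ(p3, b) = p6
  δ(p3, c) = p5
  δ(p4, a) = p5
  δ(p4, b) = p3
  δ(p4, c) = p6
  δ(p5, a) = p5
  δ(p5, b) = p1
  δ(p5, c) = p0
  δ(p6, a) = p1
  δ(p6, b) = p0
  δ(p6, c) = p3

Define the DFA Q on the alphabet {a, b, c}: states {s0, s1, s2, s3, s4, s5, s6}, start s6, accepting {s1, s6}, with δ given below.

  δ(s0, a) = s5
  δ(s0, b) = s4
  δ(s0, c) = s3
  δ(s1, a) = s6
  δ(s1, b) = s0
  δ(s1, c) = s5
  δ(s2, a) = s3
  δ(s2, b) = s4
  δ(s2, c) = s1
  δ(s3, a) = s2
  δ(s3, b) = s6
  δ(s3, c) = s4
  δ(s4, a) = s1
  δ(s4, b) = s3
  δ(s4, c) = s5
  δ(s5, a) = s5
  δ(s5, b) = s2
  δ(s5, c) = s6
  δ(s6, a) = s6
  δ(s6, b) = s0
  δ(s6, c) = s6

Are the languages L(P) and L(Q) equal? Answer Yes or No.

Exploring the product automaton P × Q from the start pair (p0, s6), following both machines on each input symbol, reaches 7 state pairs: (p0, s6), (p4, s0), (p5, s5), (p3, s4), (p6, s3), (p1, s2), (p2, s1).
P accepts in {p0, p2} and Q accepts in {s1, s6}. In every reachable pair the two components are either both accepting — (p0, s6), (p2, s1) — or both non-accepting, so no string is accepted by exactly one of the machines: L(P) \ L(Q) and L(Q) \ L(P) are both empty.
Hence every string is accepted by P iff it is accepted by Q, and the two languages coincide.

Yes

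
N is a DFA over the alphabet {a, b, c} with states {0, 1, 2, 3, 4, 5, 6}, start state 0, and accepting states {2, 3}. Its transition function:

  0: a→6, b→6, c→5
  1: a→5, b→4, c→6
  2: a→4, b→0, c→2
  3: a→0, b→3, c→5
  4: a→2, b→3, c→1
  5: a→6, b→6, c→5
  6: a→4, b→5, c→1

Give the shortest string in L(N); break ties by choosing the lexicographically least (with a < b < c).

aaa

A breadth-first search from 0 reaches an accepting state first via the path 0 → 6 → 4 → 2 on input aaa.
No string of length < 3 is accepted (BFS exhausts all shorter strings without reaching an accepting state), and aaa is the lexicographically least accepting string of length 3.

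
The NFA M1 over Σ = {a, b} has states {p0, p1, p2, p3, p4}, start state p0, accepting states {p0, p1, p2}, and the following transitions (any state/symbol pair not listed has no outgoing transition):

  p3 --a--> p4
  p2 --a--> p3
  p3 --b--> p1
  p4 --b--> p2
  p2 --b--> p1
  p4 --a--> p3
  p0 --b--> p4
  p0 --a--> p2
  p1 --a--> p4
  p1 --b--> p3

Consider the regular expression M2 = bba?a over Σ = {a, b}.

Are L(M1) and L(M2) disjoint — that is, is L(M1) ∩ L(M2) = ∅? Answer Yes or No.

Yes

Converting the expression M2 to a DFA (subset construction, then merging equivalent states) gives the minimal DFA with states {r0, r1, r2, r3, r4, r5}, start state r0, accepting states {r4, r5} and transitions r0: a→r1, b→r2; r1: a→r1, b→r1; r2: a→r1, b→r3; r3: a→r4, b→r1; r4: a→r5, b→r1; r5: a→r1, b→r1.
Exploring the product automaton M1 × M2 from the start pair (p0, r0), following both machines on each input symbol, reaches 9 state pairs: (p0, r0), (p2, r1), (p4, r2), (p3, r1), (p1, r1), (p2, r3), (p4, r1), (p3, r4), (p4, r5).
M1 accepts in {p0, p1, p2} and M2 accepts in {r4, r5}; no reachable pair has both components accepting, so no string drives both machines to acceptance simultaneously and L(M1) ∩ L(M2) = ∅.
So no string is accepted by both, and the intersection is empty.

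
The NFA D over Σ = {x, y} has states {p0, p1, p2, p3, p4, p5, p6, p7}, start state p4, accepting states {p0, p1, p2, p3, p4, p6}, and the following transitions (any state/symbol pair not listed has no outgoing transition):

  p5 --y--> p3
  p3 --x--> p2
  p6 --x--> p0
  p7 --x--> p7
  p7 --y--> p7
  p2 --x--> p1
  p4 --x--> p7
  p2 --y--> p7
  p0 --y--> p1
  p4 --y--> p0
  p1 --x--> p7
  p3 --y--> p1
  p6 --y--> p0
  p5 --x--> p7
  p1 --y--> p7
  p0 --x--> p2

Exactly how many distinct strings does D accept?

The useful subgraph on states {p0, p1, p2, p4} is acyclic, so L(D) is finite; the longest accepting path visits 4 useful states, giving maximum string length 3.
Counting accepting paths from p4 by length: 1 of length 0, 1 of length 1, 2 of length 2, 1 of length 3. Total 5.

5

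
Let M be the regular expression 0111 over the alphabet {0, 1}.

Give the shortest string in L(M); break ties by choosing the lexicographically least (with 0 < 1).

0111

By inspection of the expression, no string of length less than 4 matches, and 0111 is the lexicographically first match of length 4.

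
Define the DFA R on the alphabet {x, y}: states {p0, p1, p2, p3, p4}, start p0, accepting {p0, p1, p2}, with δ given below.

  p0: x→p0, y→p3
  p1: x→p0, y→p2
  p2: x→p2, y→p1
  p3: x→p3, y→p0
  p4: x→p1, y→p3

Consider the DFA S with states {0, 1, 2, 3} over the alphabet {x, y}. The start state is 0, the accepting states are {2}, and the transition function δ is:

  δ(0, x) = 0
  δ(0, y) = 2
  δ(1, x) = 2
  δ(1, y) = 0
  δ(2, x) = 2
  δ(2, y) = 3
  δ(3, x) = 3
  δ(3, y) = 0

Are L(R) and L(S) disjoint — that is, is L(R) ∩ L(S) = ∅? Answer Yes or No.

No

The string yyyy is accepted by both R and S.
Hence L(R) ∩ L(S) ≠ ∅.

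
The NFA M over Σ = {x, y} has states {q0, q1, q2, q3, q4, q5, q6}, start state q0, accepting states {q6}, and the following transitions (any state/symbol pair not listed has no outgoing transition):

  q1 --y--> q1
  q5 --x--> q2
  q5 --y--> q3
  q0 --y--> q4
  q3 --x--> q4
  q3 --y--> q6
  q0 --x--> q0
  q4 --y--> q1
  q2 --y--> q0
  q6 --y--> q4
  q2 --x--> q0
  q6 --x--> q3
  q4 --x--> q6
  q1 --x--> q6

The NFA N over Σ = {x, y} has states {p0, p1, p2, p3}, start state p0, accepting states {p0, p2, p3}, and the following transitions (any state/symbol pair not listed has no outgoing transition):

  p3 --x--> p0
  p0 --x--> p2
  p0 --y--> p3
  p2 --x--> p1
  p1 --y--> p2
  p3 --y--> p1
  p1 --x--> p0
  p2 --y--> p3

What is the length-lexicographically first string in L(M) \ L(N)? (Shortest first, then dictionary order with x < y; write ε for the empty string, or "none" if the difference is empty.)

The string xxyx is accepted by M but not by N.
No shorter string lies in the difference, and xxyx is the lexicographically first length-4 string in L(M) \ L(N).

xxyx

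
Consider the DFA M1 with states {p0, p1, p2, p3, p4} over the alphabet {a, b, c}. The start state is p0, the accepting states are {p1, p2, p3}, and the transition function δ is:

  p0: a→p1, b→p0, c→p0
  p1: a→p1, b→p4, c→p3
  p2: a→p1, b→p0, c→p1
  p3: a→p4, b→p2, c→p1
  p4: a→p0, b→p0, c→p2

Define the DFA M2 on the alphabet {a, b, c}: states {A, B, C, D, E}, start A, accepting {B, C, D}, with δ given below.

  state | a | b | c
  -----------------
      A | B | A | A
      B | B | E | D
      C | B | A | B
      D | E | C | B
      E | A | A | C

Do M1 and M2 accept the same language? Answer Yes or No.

Exploring the product automaton M1 × M2 from the start pair (p0, A), following both machines on each input symbol, reaches 5 state pairs: (p0, A), (p1, B), (p4, E), (p3, D), (p2, C).
M1 accepts in {p1, p2, p3} and M2 accepts in {B, C, D}. In every reachable pair the two components are either both accepting — (p1, B), (p3, D), (p2, C) — or both non-accepting, so no string is accepted by exactly one of the machines: L(M1) \ L(M2) and L(M2) \ L(M1) are both empty.
Hence every string is accepted by M1 iff it is accepted by M2, and the two languages coincide.

Yes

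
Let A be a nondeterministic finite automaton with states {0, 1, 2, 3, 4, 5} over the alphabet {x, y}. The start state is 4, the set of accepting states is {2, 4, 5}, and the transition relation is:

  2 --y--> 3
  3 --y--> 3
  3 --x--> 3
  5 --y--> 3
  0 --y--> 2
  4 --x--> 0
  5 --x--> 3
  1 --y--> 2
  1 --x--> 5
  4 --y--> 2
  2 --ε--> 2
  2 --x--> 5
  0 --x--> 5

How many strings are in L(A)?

The useful subgraph on states {0, 2, 4, 5} is acyclic, so L(A) is finite; the longest accepting path visits 4 useful states, giving maximum string length 3.
Counting accepting paths from 4 by length: 1 of length 0, 1 of length 1, 3 of length 2, 1 of length 3. Total 6.

6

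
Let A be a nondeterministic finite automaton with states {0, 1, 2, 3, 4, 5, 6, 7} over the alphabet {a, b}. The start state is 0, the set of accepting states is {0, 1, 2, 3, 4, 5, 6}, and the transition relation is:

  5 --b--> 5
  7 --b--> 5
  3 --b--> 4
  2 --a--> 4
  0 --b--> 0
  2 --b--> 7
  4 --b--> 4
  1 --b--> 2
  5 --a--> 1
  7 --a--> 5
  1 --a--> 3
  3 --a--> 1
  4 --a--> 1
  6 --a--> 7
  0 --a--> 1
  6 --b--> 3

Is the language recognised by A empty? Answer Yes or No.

The empty string ε is accepted: the run 0 ends in the accepting state 0.
Since at least one string is accepted, L(A) is not empty.

No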